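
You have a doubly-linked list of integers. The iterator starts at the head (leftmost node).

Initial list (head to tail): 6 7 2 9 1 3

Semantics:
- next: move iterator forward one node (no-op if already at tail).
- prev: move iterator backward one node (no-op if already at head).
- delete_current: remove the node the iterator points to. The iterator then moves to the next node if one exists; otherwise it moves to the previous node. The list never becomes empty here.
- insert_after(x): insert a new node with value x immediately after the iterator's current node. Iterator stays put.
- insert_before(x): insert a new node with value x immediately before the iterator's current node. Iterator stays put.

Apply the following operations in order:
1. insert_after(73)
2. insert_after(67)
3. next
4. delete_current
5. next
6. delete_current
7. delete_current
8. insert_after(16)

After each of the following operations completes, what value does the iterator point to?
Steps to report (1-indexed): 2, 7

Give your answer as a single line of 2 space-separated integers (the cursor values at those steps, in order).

After 1 (insert_after(73)): list=[6, 73, 7, 2, 9, 1, 3] cursor@6
After 2 (insert_after(67)): list=[6, 67, 73, 7, 2, 9, 1, 3] cursor@6
After 3 (next): list=[6, 67, 73, 7, 2, 9, 1, 3] cursor@67
After 4 (delete_current): list=[6, 73, 7, 2, 9, 1, 3] cursor@73
After 5 (next): list=[6, 73, 7, 2, 9, 1, 3] cursor@7
After 6 (delete_current): list=[6, 73, 2, 9, 1, 3] cursor@2
After 7 (delete_current): list=[6, 73, 9, 1, 3] cursor@9
After 8 (insert_after(16)): list=[6, 73, 9, 16, 1, 3] cursor@9

Answer: 6 9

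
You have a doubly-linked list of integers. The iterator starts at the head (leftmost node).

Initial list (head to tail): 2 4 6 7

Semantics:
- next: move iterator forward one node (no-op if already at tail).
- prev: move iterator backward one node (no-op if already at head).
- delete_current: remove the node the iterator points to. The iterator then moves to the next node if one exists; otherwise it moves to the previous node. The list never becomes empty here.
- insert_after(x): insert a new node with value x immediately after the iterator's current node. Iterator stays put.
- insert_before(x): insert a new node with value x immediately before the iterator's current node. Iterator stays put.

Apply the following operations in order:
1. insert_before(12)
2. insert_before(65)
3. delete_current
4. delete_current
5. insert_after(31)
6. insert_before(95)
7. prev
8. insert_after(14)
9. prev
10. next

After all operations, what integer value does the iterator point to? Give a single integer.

Answer: 95

Derivation:
After 1 (insert_before(12)): list=[12, 2, 4, 6, 7] cursor@2
After 2 (insert_before(65)): list=[12, 65, 2, 4, 6, 7] cursor@2
After 3 (delete_current): list=[12, 65, 4, 6, 7] cursor@4
After 4 (delete_current): list=[12, 65, 6, 7] cursor@6
After 5 (insert_after(31)): list=[12, 65, 6, 31, 7] cursor@6
After 6 (insert_before(95)): list=[12, 65, 95, 6, 31, 7] cursor@6
After 7 (prev): list=[12, 65, 95, 6, 31, 7] cursor@95
After 8 (insert_after(14)): list=[12, 65, 95, 14, 6, 31, 7] cursor@95
After 9 (prev): list=[12, 65, 95, 14, 6, 31, 7] cursor@65
After 10 (next): list=[12, 65, 95, 14, 6, 31, 7] cursor@95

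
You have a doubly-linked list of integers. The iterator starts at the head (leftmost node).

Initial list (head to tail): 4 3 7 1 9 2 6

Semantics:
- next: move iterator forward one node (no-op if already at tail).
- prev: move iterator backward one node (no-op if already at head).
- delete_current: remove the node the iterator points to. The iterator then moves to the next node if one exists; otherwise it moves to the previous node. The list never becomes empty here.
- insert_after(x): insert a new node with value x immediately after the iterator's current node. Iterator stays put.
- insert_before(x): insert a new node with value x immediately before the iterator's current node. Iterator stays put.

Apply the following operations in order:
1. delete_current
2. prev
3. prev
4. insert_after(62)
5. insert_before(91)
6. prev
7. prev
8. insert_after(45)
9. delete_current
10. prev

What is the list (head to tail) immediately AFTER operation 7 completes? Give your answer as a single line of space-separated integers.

After 1 (delete_current): list=[3, 7, 1, 9, 2, 6] cursor@3
After 2 (prev): list=[3, 7, 1, 9, 2, 6] cursor@3
After 3 (prev): list=[3, 7, 1, 9, 2, 6] cursor@3
After 4 (insert_after(62)): list=[3, 62, 7, 1, 9, 2, 6] cursor@3
After 5 (insert_before(91)): list=[91, 3, 62, 7, 1, 9, 2, 6] cursor@3
After 6 (prev): list=[91, 3, 62, 7, 1, 9, 2, 6] cursor@91
After 7 (prev): list=[91, 3, 62, 7, 1, 9, 2, 6] cursor@91

Answer: 91 3 62 7 1 9 2 6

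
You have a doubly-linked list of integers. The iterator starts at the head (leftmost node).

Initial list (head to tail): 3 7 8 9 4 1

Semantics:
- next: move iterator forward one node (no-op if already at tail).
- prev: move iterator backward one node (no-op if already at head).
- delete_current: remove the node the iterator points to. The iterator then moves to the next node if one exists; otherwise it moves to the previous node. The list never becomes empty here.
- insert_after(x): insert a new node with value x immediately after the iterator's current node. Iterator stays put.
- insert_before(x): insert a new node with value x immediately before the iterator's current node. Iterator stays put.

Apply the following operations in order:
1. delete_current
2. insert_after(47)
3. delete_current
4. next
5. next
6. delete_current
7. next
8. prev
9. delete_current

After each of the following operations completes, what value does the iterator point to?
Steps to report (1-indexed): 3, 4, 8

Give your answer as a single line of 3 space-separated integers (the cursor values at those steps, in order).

Answer: 47 8 4

Derivation:
After 1 (delete_current): list=[7, 8, 9, 4, 1] cursor@7
After 2 (insert_after(47)): list=[7, 47, 8, 9, 4, 1] cursor@7
After 3 (delete_current): list=[47, 8, 9, 4, 1] cursor@47
After 4 (next): list=[47, 8, 9, 4, 1] cursor@8
After 5 (next): list=[47, 8, 9, 4, 1] cursor@9
After 6 (delete_current): list=[47, 8, 4, 1] cursor@4
After 7 (next): list=[47, 8, 4, 1] cursor@1
After 8 (prev): list=[47, 8, 4, 1] cursor@4
After 9 (delete_current): list=[47, 8, 1] cursor@1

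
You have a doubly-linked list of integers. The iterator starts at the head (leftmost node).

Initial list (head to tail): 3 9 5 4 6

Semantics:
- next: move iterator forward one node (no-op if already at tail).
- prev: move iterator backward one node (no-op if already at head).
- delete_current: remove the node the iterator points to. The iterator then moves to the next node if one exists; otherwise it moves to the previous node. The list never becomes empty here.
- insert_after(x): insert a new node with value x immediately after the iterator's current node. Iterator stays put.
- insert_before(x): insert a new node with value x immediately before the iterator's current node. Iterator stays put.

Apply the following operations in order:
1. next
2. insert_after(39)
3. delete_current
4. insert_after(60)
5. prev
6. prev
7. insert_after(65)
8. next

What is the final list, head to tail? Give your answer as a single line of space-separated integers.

Answer: 3 65 39 60 5 4 6

Derivation:
After 1 (next): list=[3, 9, 5, 4, 6] cursor@9
After 2 (insert_after(39)): list=[3, 9, 39, 5, 4, 6] cursor@9
After 3 (delete_current): list=[3, 39, 5, 4, 6] cursor@39
After 4 (insert_after(60)): list=[3, 39, 60, 5, 4, 6] cursor@39
After 5 (prev): list=[3, 39, 60, 5, 4, 6] cursor@3
After 6 (prev): list=[3, 39, 60, 5, 4, 6] cursor@3
After 7 (insert_after(65)): list=[3, 65, 39, 60, 5, 4, 6] cursor@3
After 8 (next): list=[3, 65, 39, 60, 5, 4, 6] cursor@65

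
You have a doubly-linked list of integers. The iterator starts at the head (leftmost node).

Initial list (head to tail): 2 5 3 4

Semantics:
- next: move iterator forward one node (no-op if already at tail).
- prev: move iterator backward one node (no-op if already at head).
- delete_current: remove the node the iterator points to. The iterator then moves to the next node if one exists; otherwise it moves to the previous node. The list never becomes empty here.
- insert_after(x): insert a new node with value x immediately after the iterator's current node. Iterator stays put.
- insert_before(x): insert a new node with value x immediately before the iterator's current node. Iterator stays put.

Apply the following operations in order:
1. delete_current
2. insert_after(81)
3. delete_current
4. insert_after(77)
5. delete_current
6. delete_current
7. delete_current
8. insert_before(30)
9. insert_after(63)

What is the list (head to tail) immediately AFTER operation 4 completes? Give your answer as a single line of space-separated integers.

After 1 (delete_current): list=[5, 3, 4] cursor@5
After 2 (insert_after(81)): list=[5, 81, 3, 4] cursor@5
After 3 (delete_current): list=[81, 3, 4] cursor@81
After 4 (insert_after(77)): list=[81, 77, 3, 4] cursor@81

Answer: 81 77 3 4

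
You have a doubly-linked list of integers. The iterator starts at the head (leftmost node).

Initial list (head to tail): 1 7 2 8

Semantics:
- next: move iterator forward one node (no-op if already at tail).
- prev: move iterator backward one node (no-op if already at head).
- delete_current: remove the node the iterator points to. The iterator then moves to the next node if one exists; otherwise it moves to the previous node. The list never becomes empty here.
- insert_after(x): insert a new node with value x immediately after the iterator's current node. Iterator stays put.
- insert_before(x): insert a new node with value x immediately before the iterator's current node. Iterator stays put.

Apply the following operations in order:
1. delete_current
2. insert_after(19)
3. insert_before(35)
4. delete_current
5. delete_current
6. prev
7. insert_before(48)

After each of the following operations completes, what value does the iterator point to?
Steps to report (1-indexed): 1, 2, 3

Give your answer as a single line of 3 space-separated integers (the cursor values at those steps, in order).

After 1 (delete_current): list=[7, 2, 8] cursor@7
After 2 (insert_after(19)): list=[7, 19, 2, 8] cursor@7
After 3 (insert_before(35)): list=[35, 7, 19, 2, 8] cursor@7
After 4 (delete_current): list=[35, 19, 2, 8] cursor@19
After 5 (delete_current): list=[35, 2, 8] cursor@2
After 6 (prev): list=[35, 2, 8] cursor@35
After 7 (insert_before(48)): list=[48, 35, 2, 8] cursor@35

Answer: 7 7 7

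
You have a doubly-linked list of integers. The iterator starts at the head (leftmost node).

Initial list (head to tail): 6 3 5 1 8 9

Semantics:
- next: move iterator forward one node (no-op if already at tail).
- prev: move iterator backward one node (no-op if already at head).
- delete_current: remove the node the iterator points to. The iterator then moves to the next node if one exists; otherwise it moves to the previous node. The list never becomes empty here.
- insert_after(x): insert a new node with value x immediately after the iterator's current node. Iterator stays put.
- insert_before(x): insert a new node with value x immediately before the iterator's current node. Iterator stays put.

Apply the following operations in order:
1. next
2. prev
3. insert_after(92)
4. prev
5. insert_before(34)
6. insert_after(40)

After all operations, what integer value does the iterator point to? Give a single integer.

After 1 (next): list=[6, 3, 5, 1, 8, 9] cursor@3
After 2 (prev): list=[6, 3, 5, 1, 8, 9] cursor@6
After 3 (insert_after(92)): list=[6, 92, 3, 5, 1, 8, 9] cursor@6
After 4 (prev): list=[6, 92, 3, 5, 1, 8, 9] cursor@6
After 5 (insert_before(34)): list=[34, 6, 92, 3, 5, 1, 8, 9] cursor@6
After 6 (insert_after(40)): list=[34, 6, 40, 92, 3, 5, 1, 8, 9] cursor@6

Answer: 6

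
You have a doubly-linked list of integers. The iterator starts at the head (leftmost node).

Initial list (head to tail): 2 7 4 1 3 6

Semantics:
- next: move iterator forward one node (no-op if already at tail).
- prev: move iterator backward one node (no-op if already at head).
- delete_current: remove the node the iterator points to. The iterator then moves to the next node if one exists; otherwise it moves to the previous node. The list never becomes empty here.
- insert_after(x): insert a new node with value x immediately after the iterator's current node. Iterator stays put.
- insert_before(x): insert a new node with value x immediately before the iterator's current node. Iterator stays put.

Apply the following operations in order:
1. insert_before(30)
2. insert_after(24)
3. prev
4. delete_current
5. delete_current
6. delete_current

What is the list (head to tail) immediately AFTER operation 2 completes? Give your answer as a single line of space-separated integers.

After 1 (insert_before(30)): list=[30, 2, 7, 4, 1, 3, 6] cursor@2
After 2 (insert_after(24)): list=[30, 2, 24, 7, 4, 1, 3, 6] cursor@2

Answer: 30 2 24 7 4 1 3 6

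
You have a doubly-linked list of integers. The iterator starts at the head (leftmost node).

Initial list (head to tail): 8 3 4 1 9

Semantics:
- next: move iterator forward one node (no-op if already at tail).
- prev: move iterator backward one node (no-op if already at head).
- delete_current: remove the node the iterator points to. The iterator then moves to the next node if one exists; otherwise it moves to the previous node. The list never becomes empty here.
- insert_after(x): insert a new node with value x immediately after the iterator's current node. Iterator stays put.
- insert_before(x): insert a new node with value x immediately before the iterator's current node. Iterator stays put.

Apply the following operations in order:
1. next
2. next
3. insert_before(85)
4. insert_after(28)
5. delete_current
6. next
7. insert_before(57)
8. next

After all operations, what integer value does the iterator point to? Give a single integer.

After 1 (next): list=[8, 3, 4, 1, 9] cursor@3
After 2 (next): list=[8, 3, 4, 1, 9] cursor@4
After 3 (insert_before(85)): list=[8, 3, 85, 4, 1, 9] cursor@4
After 4 (insert_after(28)): list=[8, 3, 85, 4, 28, 1, 9] cursor@4
After 5 (delete_current): list=[8, 3, 85, 28, 1, 9] cursor@28
After 6 (next): list=[8, 3, 85, 28, 1, 9] cursor@1
After 7 (insert_before(57)): list=[8, 3, 85, 28, 57, 1, 9] cursor@1
After 8 (next): list=[8, 3, 85, 28, 57, 1, 9] cursor@9

Answer: 9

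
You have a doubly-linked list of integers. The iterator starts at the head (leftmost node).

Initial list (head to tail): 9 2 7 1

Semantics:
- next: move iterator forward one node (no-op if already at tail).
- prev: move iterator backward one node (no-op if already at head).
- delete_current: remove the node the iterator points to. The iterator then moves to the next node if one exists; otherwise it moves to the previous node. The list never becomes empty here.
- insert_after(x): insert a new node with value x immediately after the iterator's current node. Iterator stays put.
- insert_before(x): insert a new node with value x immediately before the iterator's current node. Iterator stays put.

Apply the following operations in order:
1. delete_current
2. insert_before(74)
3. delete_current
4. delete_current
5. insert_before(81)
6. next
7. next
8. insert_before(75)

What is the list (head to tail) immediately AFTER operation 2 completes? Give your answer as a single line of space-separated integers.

Answer: 74 2 7 1

Derivation:
After 1 (delete_current): list=[2, 7, 1] cursor@2
After 2 (insert_before(74)): list=[74, 2, 7, 1] cursor@2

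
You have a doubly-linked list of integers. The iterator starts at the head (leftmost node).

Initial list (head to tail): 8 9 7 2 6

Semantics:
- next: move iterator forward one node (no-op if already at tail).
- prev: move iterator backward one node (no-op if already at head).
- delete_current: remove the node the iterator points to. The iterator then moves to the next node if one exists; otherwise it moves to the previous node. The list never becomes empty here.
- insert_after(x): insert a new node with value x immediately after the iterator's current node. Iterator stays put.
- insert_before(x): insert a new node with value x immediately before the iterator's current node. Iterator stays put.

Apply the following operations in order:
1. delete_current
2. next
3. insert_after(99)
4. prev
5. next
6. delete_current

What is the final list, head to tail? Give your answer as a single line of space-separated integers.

Answer: 9 99 2 6

Derivation:
After 1 (delete_current): list=[9, 7, 2, 6] cursor@9
After 2 (next): list=[9, 7, 2, 6] cursor@7
After 3 (insert_after(99)): list=[9, 7, 99, 2, 6] cursor@7
After 4 (prev): list=[9, 7, 99, 2, 6] cursor@9
After 5 (next): list=[9, 7, 99, 2, 6] cursor@7
After 6 (delete_current): list=[9, 99, 2, 6] cursor@99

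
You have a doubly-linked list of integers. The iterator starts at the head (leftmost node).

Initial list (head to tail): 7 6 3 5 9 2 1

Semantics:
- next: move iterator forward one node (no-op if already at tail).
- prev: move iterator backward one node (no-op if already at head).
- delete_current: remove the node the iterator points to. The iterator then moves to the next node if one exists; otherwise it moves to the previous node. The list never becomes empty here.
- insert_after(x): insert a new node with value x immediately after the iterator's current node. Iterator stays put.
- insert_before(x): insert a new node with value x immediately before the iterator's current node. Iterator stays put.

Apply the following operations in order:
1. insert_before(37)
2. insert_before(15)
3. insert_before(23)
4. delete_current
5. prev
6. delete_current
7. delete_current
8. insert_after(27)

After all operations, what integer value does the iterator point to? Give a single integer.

After 1 (insert_before(37)): list=[37, 7, 6, 3, 5, 9, 2, 1] cursor@7
After 2 (insert_before(15)): list=[37, 15, 7, 6, 3, 5, 9, 2, 1] cursor@7
After 3 (insert_before(23)): list=[37, 15, 23, 7, 6, 3, 5, 9, 2, 1] cursor@7
After 4 (delete_current): list=[37, 15, 23, 6, 3, 5, 9, 2, 1] cursor@6
After 5 (prev): list=[37, 15, 23, 6, 3, 5, 9, 2, 1] cursor@23
After 6 (delete_current): list=[37, 15, 6, 3, 5, 9, 2, 1] cursor@6
After 7 (delete_current): list=[37, 15, 3, 5, 9, 2, 1] cursor@3
After 8 (insert_after(27)): list=[37, 15, 3, 27, 5, 9, 2, 1] cursor@3

Answer: 3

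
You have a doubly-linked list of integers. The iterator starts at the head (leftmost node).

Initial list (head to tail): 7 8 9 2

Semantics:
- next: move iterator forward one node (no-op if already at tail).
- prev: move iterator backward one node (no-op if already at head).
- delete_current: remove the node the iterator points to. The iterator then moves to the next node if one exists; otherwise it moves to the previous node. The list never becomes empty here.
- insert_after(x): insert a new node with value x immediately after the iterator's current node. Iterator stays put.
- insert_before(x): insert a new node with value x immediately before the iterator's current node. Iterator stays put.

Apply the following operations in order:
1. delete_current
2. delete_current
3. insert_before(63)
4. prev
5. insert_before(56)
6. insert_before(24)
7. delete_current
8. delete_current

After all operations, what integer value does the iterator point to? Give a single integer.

After 1 (delete_current): list=[8, 9, 2] cursor@8
After 2 (delete_current): list=[9, 2] cursor@9
After 3 (insert_before(63)): list=[63, 9, 2] cursor@9
After 4 (prev): list=[63, 9, 2] cursor@63
After 5 (insert_before(56)): list=[56, 63, 9, 2] cursor@63
After 6 (insert_before(24)): list=[56, 24, 63, 9, 2] cursor@63
After 7 (delete_current): list=[56, 24, 9, 2] cursor@9
After 8 (delete_current): list=[56, 24, 2] cursor@2

Answer: 2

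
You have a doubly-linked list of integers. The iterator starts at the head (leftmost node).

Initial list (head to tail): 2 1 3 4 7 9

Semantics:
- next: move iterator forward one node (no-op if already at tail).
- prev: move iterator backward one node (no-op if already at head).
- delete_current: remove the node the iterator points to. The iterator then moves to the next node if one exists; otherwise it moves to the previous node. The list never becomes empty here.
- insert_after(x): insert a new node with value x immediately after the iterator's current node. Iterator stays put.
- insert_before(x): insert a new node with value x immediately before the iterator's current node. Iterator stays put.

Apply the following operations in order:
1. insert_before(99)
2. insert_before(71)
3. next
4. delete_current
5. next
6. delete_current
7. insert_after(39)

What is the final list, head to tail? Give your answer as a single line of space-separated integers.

Answer: 99 71 2 3 7 39 9

Derivation:
After 1 (insert_before(99)): list=[99, 2, 1, 3, 4, 7, 9] cursor@2
After 2 (insert_before(71)): list=[99, 71, 2, 1, 3, 4, 7, 9] cursor@2
After 3 (next): list=[99, 71, 2, 1, 3, 4, 7, 9] cursor@1
After 4 (delete_current): list=[99, 71, 2, 3, 4, 7, 9] cursor@3
After 5 (next): list=[99, 71, 2, 3, 4, 7, 9] cursor@4
After 6 (delete_current): list=[99, 71, 2, 3, 7, 9] cursor@7
After 7 (insert_after(39)): list=[99, 71, 2, 3, 7, 39, 9] cursor@7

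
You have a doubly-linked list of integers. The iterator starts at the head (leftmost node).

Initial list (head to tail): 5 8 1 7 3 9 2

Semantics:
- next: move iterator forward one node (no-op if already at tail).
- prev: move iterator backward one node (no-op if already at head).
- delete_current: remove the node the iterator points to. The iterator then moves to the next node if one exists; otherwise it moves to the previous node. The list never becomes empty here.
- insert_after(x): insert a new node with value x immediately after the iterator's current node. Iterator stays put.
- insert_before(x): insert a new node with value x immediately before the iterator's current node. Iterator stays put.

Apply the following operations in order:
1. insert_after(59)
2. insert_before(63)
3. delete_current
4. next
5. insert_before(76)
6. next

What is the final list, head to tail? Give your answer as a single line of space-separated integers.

After 1 (insert_after(59)): list=[5, 59, 8, 1, 7, 3, 9, 2] cursor@5
After 2 (insert_before(63)): list=[63, 5, 59, 8, 1, 7, 3, 9, 2] cursor@5
After 3 (delete_current): list=[63, 59, 8, 1, 7, 3, 9, 2] cursor@59
After 4 (next): list=[63, 59, 8, 1, 7, 3, 9, 2] cursor@8
After 5 (insert_before(76)): list=[63, 59, 76, 8, 1, 7, 3, 9, 2] cursor@8
After 6 (next): list=[63, 59, 76, 8, 1, 7, 3, 9, 2] cursor@1

Answer: 63 59 76 8 1 7 3 9 2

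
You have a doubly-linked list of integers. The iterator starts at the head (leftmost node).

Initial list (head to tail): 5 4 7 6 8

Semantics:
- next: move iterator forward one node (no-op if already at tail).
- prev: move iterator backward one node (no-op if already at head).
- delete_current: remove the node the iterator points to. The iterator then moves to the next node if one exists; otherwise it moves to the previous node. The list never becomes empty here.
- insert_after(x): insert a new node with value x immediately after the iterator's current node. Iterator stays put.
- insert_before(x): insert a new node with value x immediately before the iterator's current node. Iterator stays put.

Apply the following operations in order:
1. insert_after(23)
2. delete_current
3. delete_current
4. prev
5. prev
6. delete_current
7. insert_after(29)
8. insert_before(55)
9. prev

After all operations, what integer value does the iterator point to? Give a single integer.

Answer: 55

Derivation:
After 1 (insert_after(23)): list=[5, 23, 4, 7, 6, 8] cursor@5
After 2 (delete_current): list=[23, 4, 7, 6, 8] cursor@23
After 3 (delete_current): list=[4, 7, 6, 8] cursor@4
After 4 (prev): list=[4, 7, 6, 8] cursor@4
After 5 (prev): list=[4, 7, 6, 8] cursor@4
After 6 (delete_current): list=[7, 6, 8] cursor@7
After 7 (insert_after(29)): list=[7, 29, 6, 8] cursor@7
After 8 (insert_before(55)): list=[55, 7, 29, 6, 8] cursor@7
After 9 (prev): list=[55, 7, 29, 6, 8] cursor@55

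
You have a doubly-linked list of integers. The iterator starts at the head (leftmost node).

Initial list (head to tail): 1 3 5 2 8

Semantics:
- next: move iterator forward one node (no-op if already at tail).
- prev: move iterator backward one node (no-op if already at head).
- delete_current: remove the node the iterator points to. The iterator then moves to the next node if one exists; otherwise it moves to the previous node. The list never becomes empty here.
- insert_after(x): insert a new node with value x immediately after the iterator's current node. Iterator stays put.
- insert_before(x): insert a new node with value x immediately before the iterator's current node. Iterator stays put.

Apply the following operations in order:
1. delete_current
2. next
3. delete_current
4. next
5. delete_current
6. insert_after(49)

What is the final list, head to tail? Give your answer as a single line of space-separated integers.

Answer: 3 2 49

Derivation:
After 1 (delete_current): list=[3, 5, 2, 8] cursor@3
After 2 (next): list=[3, 5, 2, 8] cursor@5
After 3 (delete_current): list=[3, 2, 8] cursor@2
After 4 (next): list=[3, 2, 8] cursor@8
After 5 (delete_current): list=[3, 2] cursor@2
After 6 (insert_after(49)): list=[3, 2, 49] cursor@2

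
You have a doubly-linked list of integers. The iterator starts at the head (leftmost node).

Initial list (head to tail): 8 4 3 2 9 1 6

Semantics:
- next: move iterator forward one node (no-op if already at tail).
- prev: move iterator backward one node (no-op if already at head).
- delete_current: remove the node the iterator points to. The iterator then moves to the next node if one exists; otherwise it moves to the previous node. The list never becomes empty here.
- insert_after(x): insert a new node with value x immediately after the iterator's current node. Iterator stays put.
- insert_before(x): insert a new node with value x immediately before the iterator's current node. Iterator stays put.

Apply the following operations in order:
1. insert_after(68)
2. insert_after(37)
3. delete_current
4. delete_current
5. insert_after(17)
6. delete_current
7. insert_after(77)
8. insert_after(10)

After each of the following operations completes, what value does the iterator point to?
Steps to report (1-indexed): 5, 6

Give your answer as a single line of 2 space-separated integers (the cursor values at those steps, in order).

Answer: 68 17

Derivation:
After 1 (insert_after(68)): list=[8, 68, 4, 3, 2, 9, 1, 6] cursor@8
After 2 (insert_after(37)): list=[8, 37, 68, 4, 3, 2, 9, 1, 6] cursor@8
After 3 (delete_current): list=[37, 68, 4, 3, 2, 9, 1, 6] cursor@37
After 4 (delete_current): list=[68, 4, 3, 2, 9, 1, 6] cursor@68
After 5 (insert_after(17)): list=[68, 17, 4, 3, 2, 9, 1, 6] cursor@68
After 6 (delete_current): list=[17, 4, 3, 2, 9, 1, 6] cursor@17
After 7 (insert_after(77)): list=[17, 77, 4, 3, 2, 9, 1, 6] cursor@17
After 8 (insert_after(10)): list=[17, 10, 77, 4, 3, 2, 9, 1, 6] cursor@17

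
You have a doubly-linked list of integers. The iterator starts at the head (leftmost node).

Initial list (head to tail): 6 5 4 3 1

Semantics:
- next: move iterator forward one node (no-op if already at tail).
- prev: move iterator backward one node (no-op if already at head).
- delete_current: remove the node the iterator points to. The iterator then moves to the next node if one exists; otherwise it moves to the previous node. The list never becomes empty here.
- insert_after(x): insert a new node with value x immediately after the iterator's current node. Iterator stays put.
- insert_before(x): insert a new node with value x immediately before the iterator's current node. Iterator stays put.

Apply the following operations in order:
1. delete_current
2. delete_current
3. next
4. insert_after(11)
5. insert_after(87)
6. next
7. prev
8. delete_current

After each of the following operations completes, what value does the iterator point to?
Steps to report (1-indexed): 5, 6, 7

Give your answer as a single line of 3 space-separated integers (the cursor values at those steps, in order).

Answer: 3 87 3

Derivation:
After 1 (delete_current): list=[5, 4, 3, 1] cursor@5
After 2 (delete_current): list=[4, 3, 1] cursor@4
After 3 (next): list=[4, 3, 1] cursor@3
After 4 (insert_after(11)): list=[4, 3, 11, 1] cursor@3
After 5 (insert_after(87)): list=[4, 3, 87, 11, 1] cursor@3
After 6 (next): list=[4, 3, 87, 11, 1] cursor@87
After 7 (prev): list=[4, 3, 87, 11, 1] cursor@3
After 8 (delete_current): list=[4, 87, 11, 1] cursor@87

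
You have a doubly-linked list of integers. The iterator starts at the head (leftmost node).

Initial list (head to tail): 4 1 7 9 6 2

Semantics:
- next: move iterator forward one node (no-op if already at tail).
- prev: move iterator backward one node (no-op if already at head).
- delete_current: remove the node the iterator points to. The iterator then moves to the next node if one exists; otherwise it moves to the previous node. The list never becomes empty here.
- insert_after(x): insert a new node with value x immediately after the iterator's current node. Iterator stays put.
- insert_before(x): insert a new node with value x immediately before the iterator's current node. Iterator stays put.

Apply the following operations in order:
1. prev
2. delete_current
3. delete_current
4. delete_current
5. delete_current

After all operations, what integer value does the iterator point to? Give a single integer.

After 1 (prev): list=[4, 1, 7, 9, 6, 2] cursor@4
After 2 (delete_current): list=[1, 7, 9, 6, 2] cursor@1
After 3 (delete_current): list=[7, 9, 6, 2] cursor@7
After 4 (delete_current): list=[9, 6, 2] cursor@9
After 5 (delete_current): list=[6, 2] cursor@6

Answer: 6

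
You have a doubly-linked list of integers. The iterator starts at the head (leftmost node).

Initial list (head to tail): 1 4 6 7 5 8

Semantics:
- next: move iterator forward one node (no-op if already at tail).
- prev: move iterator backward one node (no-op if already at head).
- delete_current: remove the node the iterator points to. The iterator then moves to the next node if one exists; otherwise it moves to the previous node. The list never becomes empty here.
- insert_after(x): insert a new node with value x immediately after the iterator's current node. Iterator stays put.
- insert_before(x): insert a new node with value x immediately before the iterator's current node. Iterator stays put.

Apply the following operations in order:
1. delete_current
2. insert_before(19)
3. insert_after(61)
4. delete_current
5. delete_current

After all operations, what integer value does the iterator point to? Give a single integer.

After 1 (delete_current): list=[4, 6, 7, 5, 8] cursor@4
After 2 (insert_before(19)): list=[19, 4, 6, 7, 5, 8] cursor@4
After 3 (insert_after(61)): list=[19, 4, 61, 6, 7, 5, 8] cursor@4
After 4 (delete_current): list=[19, 61, 6, 7, 5, 8] cursor@61
After 5 (delete_current): list=[19, 6, 7, 5, 8] cursor@6

Answer: 6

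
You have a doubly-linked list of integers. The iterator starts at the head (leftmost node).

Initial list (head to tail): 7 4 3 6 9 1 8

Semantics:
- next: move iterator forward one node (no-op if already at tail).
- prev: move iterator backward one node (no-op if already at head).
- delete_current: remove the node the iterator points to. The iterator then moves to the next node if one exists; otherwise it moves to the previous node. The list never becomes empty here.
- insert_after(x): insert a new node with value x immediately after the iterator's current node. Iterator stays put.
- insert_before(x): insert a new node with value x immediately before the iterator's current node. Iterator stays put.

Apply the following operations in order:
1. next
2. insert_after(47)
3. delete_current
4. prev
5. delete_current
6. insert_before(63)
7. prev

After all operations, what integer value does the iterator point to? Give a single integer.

Answer: 63

Derivation:
After 1 (next): list=[7, 4, 3, 6, 9, 1, 8] cursor@4
After 2 (insert_after(47)): list=[7, 4, 47, 3, 6, 9, 1, 8] cursor@4
After 3 (delete_current): list=[7, 47, 3, 6, 9, 1, 8] cursor@47
After 4 (prev): list=[7, 47, 3, 6, 9, 1, 8] cursor@7
After 5 (delete_current): list=[47, 3, 6, 9, 1, 8] cursor@47
After 6 (insert_before(63)): list=[63, 47, 3, 6, 9, 1, 8] cursor@47
After 7 (prev): list=[63, 47, 3, 6, 9, 1, 8] cursor@63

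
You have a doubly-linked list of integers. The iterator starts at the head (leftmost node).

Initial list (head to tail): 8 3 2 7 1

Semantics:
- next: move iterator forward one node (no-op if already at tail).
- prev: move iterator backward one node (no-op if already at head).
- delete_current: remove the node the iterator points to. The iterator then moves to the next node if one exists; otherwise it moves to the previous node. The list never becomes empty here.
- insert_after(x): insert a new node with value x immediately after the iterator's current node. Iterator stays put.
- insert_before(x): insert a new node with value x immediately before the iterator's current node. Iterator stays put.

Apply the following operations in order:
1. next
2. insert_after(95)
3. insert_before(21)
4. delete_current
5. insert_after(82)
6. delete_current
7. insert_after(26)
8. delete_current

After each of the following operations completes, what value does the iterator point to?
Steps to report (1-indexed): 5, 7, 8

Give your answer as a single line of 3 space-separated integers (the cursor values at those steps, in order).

After 1 (next): list=[8, 3, 2, 7, 1] cursor@3
After 2 (insert_after(95)): list=[8, 3, 95, 2, 7, 1] cursor@3
After 3 (insert_before(21)): list=[8, 21, 3, 95, 2, 7, 1] cursor@3
After 4 (delete_current): list=[8, 21, 95, 2, 7, 1] cursor@95
After 5 (insert_after(82)): list=[8, 21, 95, 82, 2, 7, 1] cursor@95
After 6 (delete_current): list=[8, 21, 82, 2, 7, 1] cursor@82
After 7 (insert_after(26)): list=[8, 21, 82, 26, 2, 7, 1] cursor@82
After 8 (delete_current): list=[8, 21, 26, 2, 7, 1] cursor@26

Answer: 95 82 26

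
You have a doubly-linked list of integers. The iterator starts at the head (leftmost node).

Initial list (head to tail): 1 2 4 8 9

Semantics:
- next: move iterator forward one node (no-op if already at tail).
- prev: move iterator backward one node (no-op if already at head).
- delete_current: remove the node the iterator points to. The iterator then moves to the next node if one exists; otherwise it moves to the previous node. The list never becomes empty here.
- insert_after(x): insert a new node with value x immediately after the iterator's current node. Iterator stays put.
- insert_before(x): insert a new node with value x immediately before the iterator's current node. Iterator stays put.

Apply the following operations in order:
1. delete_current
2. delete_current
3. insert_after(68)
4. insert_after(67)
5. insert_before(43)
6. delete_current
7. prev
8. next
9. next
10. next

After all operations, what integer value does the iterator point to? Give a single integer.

Answer: 8

Derivation:
After 1 (delete_current): list=[2, 4, 8, 9] cursor@2
After 2 (delete_current): list=[4, 8, 9] cursor@4
After 3 (insert_after(68)): list=[4, 68, 8, 9] cursor@4
After 4 (insert_after(67)): list=[4, 67, 68, 8, 9] cursor@4
After 5 (insert_before(43)): list=[43, 4, 67, 68, 8, 9] cursor@4
After 6 (delete_current): list=[43, 67, 68, 8, 9] cursor@67
After 7 (prev): list=[43, 67, 68, 8, 9] cursor@43
After 8 (next): list=[43, 67, 68, 8, 9] cursor@67
After 9 (next): list=[43, 67, 68, 8, 9] cursor@68
After 10 (next): list=[43, 67, 68, 8, 9] cursor@8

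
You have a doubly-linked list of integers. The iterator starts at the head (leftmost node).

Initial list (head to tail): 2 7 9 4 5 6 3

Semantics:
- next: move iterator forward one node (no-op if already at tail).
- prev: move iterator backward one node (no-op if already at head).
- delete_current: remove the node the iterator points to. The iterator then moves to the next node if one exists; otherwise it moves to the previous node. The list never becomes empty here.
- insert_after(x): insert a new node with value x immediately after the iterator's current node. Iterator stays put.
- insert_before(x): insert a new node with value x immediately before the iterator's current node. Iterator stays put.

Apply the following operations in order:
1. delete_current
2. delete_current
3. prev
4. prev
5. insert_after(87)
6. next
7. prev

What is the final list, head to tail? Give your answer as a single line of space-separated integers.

After 1 (delete_current): list=[7, 9, 4, 5, 6, 3] cursor@7
After 2 (delete_current): list=[9, 4, 5, 6, 3] cursor@9
After 3 (prev): list=[9, 4, 5, 6, 3] cursor@9
After 4 (prev): list=[9, 4, 5, 6, 3] cursor@9
After 5 (insert_after(87)): list=[9, 87, 4, 5, 6, 3] cursor@9
After 6 (next): list=[9, 87, 4, 5, 6, 3] cursor@87
After 7 (prev): list=[9, 87, 4, 5, 6, 3] cursor@9

Answer: 9 87 4 5 6 3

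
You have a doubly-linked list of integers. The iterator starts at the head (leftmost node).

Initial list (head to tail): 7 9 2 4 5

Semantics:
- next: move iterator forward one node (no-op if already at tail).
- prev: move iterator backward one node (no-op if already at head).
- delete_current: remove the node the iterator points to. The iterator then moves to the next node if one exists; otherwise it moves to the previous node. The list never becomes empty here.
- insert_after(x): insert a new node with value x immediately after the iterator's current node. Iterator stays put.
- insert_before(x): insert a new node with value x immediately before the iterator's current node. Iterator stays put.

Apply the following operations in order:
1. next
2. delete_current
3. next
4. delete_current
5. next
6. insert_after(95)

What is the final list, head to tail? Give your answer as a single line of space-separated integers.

After 1 (next): list=[7, 9, 2, 4, 5] cursor@9
After 2 (delete_current): list=[7, 2, 4, 5] cursor@2
After 3 (next): list=[7, 2, 4, 5] cursor@4
After 4 (delete_current): list=[7, 2, 5] cursor@5
After 5 (next): list=[7, 2, 5] cursor@5
After 6 (insert_after(95)): list=[7, 2, 5, 95] cursor@5

Answer: 7 2 5 95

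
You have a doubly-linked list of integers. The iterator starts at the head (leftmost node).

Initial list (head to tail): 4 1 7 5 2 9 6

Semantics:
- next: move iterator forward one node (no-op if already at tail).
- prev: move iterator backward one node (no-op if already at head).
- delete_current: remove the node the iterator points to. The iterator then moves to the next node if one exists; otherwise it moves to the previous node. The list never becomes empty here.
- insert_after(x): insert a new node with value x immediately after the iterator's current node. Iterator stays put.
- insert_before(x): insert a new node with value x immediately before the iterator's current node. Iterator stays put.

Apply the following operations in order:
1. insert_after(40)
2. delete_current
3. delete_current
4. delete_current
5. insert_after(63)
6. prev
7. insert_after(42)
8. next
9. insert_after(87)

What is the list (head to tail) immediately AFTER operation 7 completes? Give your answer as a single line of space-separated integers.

Answer: 7 42 63 5 2 9 6

Derivation:
After 1 (insert_after(40)): list=[4, 40, 1, 7, 5, 2, 9, 6] cursor@4
After 2 (delete_current): list=[40, 1, 7, 5, 2, 9, 6] cursor@40
After 3 (delete_current): list=[1, 7, 5, 2, 9, 6] cursor@1
After 4 (delete_current): list=[7, 5, 2, 9, 6] cursor@7
After 5 (insert_after(63)): list=[7, 63, 5, 2, 9, 6] cursor@7
After 6 (prev): list=[7, 63, 5, 2, 9, 6] cursor@7
After 7 (insert_after(42)): list=[7, 42, 63, 5, 2, 9, 6] cursor@7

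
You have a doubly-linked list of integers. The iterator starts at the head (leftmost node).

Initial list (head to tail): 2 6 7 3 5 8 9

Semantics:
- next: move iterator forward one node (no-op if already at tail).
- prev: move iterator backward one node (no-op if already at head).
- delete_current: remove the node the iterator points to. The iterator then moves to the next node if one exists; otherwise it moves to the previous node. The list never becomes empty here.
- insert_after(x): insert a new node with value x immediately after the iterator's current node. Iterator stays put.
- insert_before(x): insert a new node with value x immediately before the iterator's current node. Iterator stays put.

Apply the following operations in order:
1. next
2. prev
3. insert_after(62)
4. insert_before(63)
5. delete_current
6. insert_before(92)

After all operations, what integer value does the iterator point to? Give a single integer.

Answer: 62

Derivation:
After 1 (next): list=[2, 6, 7, 3, 5, 8, 9] cursor@6
After 2 (prev): list=[2, 6, 7, 3, 5, 8, 9] cursor@2
After 3 (insert_after(62)): list=[2, 62, 6, 7, 3, 5, 8, 9] cursor@2
After 4 (insert_before(63)): list=[63, 2, 62, 6, 7, 3, 5, 8, 9] cursor@2
After 5 (delete_current): list=[63, 62, 6, 7, 3, 5, 8, 9] cursor@62
After 6 (insert_before(92)): list=[63, 92, 62, 6, 7, 3, 5, 8, 9] cursor@62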